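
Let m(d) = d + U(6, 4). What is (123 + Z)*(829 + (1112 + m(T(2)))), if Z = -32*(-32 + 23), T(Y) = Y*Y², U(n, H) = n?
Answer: 803505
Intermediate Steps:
T(Y) = Y³
m(d) = 6 + d (m(d) = d + 6 = 6 + d)
Z = 288 (Z = -32*(-9) = 288)
(123 + Z)*(829 + (1112 + m(T(2)))) = (123 + 288)*(829 + (1112 + (6 + 2³))) = 411*(829 + (1112 + (6 + 8))) = 411*(829 + (1112 + 14)) = 411*(829 + 1126) = 411*1955 = 803505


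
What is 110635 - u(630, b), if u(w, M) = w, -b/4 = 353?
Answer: 110005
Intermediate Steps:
b = -1412 (b = -4*353 = -1412)
110635 - u(630, b) = 110635 - 1*630 = 110635 - 630 = 110005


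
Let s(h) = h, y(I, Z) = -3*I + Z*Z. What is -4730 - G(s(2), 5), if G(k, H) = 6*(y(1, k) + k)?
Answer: -4748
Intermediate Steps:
y(I, Z) = Z**2 - 3*I (y(I, Z) = -3*I + Z**2 = Z**2 - 3*I)
G(k, H) = -18 + 6*k + 6*k**2 (G(k, H) = 6*((k**2 - 3*1) + k) = 6*((k**2 - 3) + k) = 6*((-3 + k**2) + k) = 6*(-3 + k + k**2) = -18 + 6*k + 6*k**2)
-4730 - G(s(2), 5) = -4730 - (-18 + 6*2 + 6*2**2) = -4730 - (-18 + 12 + 6*4) = -4730 - (-18 + 12 + 24) = -4730 - 1*18 = -4730 - 18 = -4748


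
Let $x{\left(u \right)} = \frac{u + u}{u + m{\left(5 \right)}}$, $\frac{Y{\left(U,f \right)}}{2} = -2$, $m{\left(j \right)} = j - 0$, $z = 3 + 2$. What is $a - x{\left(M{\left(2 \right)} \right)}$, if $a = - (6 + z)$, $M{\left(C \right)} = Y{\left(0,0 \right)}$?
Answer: $-3$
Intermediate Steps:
$z = 5$
$m{\left(j \right)} = j$ ($m{\left(j \right)} = j + 0 = j$)
$Y{\left(U,f \right)} = -4$ ($Y{\left(U,f \right)} = 2 \left(-2\right) = -4$)
$M{\left(C \right)} = -4$
$a = -11$ ($a = - (6 + 5) = \left(-1\right) 11 = -11$)
$x{\left(u \right)} = \frac{2 u}{5 + u}$ ($x{\left(u \right)} = \frac{u + u}{u + 5} = \frac{2 u}{5 + u}$)
$a - x{\left(M{\left(2 \right)} \right)} = -11 - 2 \left(-4\right) \frac{1}{5 - 4} = -11 - 2 \left(-4\right) 1^{-1} = -11 - 2 \left(-4\right) 1 = -11 - -8 = -11 + 8 = -3$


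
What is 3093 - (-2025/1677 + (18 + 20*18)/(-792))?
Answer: 76116867/24596 ≈ 3094.7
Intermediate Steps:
3093 - (-2025/1677 + (18 + 20*18)/(-792)) = 3093 - (-2025*1/1677 + (18 + 360)*(-1/792)) = 3093 - (-675/559 + 378*(-1/792)) = 3093 - (-675/559 - 21/44) = 3093 - 1*(-41439/24596) = 3093 + 41439/24596 = 76116867/24596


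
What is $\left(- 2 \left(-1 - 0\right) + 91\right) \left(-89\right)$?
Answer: $-8277$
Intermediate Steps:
$\left(- 2 \left(-1 - 0\right) + 91\right) \left(-89\right) = \left(- 2 \left(-1 + \left(-3 + 3\right)\right) + 91\right) \left(-89\right) = \left(- 2 \left(-1 + 0\right) + 91\right) \left(-89\right) = \left(\left(-2\right) \left(-1\right) + 91\right) \left(-89\right) = \left(2 + 91\right) \left(-89\right) = 93 \left(-89\right) = -8277$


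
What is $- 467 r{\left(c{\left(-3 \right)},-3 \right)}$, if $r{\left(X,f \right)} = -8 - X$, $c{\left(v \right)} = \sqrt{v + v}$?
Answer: $3736 + 467 i \sqrt{6} \approx 3736.0 + 1143.9 i$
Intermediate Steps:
$c{\left(v \right)} = \sqrt{2} \sqrt{v}$ ($c{\left(v \right)} = \sqrt{2 v} = \sqrt{2} \sqrt{v}$)
$- 467 r{\left(c{\left(-3 \right)},-3 \right)} = - 467 \left(-8 - \sqrt{2} \sqrt{-3}\right) = - 467 \left(-8 - \sqrt{2} i \sqrt{3}\right) = - 467 \left(-8 - i \sqrt{6}\right) = 3736 + 467 i \sqrt{6}$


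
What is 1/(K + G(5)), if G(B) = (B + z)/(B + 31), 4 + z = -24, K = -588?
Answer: -36/21191 ≈ -0.0016988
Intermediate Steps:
z = -28 (z = -4 - 24 = -28)
G(B) = (-28 + B)/(31 + B) (G(B) = (B - 28)/(B + 31) = (-28 + B)/(31 + B))
1/(K + G(5)) = 1/(-588 + (-28 + 5)/(31 + 5)) = 1/(-588 - 23/36) = 1/(-21191/36) = -36/21191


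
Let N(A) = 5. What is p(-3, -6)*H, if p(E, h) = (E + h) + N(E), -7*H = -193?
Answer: -772/7 ≈ -110.29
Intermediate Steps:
H = 193/7 (H = -1/7*(-193) = 193/7 ≈ 27.571)
p(E, h) = 5 + E + h (p(E, h) = (E + h) + 5 = 5 + E + h)
p(-3, -6)*H = (5 - 3 - 6)*(193/7) = -4*193/7 = -772/7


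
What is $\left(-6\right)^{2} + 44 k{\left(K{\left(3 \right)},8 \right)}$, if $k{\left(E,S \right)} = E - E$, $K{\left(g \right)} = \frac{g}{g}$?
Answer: $36$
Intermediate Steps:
$K{\left(g \right)} = 1$
$k{\left(E,S \right)} = 0$
$\left(-6\right)^{2} + 44 k{\left(K{\left(3 \right)},8 \right)} = \left(-6\right)^{2} + 44 \cdot 0 = 36 + 0 = 36$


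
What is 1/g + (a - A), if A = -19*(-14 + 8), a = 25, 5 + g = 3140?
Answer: -279014/3135 ≈ -89.000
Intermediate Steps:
g = 3135 (g = -5 + 3140 = 3135)
A = 114 (A = -19*(-6) = 114)
1/g + (a - A) = 1/3135 + (25 - 1*114) = 1/3135 + (25 - 114) = 1/3135 - 89 = -279014/3135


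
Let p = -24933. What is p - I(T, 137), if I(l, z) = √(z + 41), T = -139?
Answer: -24933 - √178 ≈ -24946.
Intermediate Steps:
I(l, z) = √(41 + z)
p - I(T, 137) = -24933 - √(41 + 137) = -24933 - √178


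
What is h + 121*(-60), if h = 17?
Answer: -7243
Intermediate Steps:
h + 121*(-60) = 17 + 121*(-60) = 17 - 7260 = -7243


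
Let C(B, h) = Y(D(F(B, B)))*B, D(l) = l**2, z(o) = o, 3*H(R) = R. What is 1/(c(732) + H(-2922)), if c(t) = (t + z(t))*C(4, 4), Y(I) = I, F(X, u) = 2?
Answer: 1/22450 ≈ 4.4543e-5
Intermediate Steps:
H(R) = R/3
C(B, h) = 4*B (C(B, h) = 2**2*B = 4*B)
c(t) = 32*t (c(t) = (t + t)*(4*4) = (2*t)*16 = 32*t)
1/(c(732) + H(-2922)) = 1/(32*732 + (1/3)*(-2922)) = 1/(23424 - 974) = 1/22450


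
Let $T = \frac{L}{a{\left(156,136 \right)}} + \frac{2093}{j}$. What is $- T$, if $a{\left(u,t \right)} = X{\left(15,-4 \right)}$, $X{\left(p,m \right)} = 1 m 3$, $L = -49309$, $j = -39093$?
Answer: $- \frac{214179069}{52124} \approx -4109.0$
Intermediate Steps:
$X{\left(p,m \right)} = 3 m$ ($X{\left(p,m \right)} = m 3 = 3 m$)
$a{\left(u,t \right)} = -12$ ($a{\left(u,t \right)} = 3 \left(-4\right) = -12$)
$T = \frac{214179069}{52124}$ ($T = - \frac{49309}{-12} + \frac{2093}{-39093} = \left(-49309\right) \left(- \frac{1}{12}\right) + 2093 \left(- \frac{1}{39093}\right) = \frac{49309}{12} - \frac{2093}{39093} = \frac{214179069}{52124} \approx 4109.0$)
$- T = \left(-1\right) \frac{214179069}{52124} = - \frac{214179069}{52124}$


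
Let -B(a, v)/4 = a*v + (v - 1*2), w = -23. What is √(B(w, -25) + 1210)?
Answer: I*√982 ≈ 31.337*I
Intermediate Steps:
B(a, v) = 8 - 4*v - 4*a*v (B(a, v) = -4*(a*v + (v - 1*2)) = -4*(a*v + (v - 2)) = -4*(a*v + (-2 + v)) = -4*(-2 + v + a*v) = 8 - 4*v - 4*a*v)
√(B(w, -25) + 1210) = √((8 - 4*(-25) - 4*(-23)*(-25)) + 1210) = √((8 + 100 - 2300) + 1210) = √(-2192 + 1210) = √(-982) = I*√982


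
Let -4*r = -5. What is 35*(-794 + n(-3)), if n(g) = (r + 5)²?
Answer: -422765/16 ≈ -26423.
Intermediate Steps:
r = 5/4 (r = -¼*(-5) = 5/4 ≈ 1.2500)
n(g) = 625/16 (n(g) = (5/4 + 5)² = (25/4)² = 625/16)
35*(-794 + n(-3)) = 35*(-794 + 625/16) = 35*(-12079/16) = -422765/16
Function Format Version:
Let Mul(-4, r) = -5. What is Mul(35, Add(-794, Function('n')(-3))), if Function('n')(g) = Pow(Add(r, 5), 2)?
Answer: Rational(-422765, 16) ≈ -26423.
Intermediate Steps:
r = Rational(5, 4) (r = Mul(Rational(-1, 4), -5) = Rational(5, 4) ≈ 1.2500)
Function('n')(g) = Rational(625, 16) (Function('n')(g) = Pow(Add(Rational(5, 4), 5), 2) = Pow(Rational(25, 4), 2) = Rational(625, 16))
Mul(35, Add(-794, Function('n')(-3))) = Mul(35, Add(-794, Rational(625, 16))) = Mul(35, Rational(-12079, 16)) = Rational(-422765, 16)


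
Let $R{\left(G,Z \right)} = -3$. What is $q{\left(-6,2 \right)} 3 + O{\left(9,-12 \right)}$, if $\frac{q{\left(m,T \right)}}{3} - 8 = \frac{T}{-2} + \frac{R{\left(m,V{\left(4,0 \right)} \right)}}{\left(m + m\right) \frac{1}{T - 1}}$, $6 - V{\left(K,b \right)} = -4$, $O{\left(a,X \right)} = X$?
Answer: $\frac{213}{4} \approx 53.25$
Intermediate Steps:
$V{\left(K,b \right)} = 10$ ($V{\left(K,b \right)} = 6 - -4 = 6 + 4 = 10$)
$q{\left(m,T \right)} = 24 - \frac{3 T}{2} - \frac{9 \left(-1 + T\right)}{2 m}$ ($q{\left(m,T \right)} = 24 + 3 \left(\frac{T}{-2} - \frac{3}{\left(m + m\right) \frac{1}{T - 1}}\right) = 24 + 3 \left(T \left(- \frac{1}{2}\right) - \frac{3}{2 m \frac{1}{-1 + T}}\right) = 24 + 3 \left(- \frac{T}{2} - \frac{3}{2 m \frac{1}{-1 + T}}\right) = 24 + 3 \left(- \frac{T}{2} - 3 \frac{-1 + T}{2 m}\right) = 24 + 3 \left(- \frac{T}{2} - \frac{3 \left(-1 + T\right)}{2 m}\right) = 24 - \left(\frac{3 T}{2} + \frac{9 \left(-1 + T\right)}{2 m}\right) = 24 - \frac{3 T}{2} - \frac{9 \left(-1 + T\right)}{2 m}$)
$q{\left(-6,2 \right)} 3 + O{\left(9,-12 \right)} = \frac{3 \left(3 - 6 - - 6 \left(-16 + 2\right)\right)}{2 \left(-6\right)} 3 - 12 = \frac{3}{2} \left(- \frac{1}{6}\right) \left(3 - 6 - \left(-6\right) \left(-14\right)\right) 3 - 12 = \frac{3}{2} \left(- \frac{1}{6}\right) \left(3 - 6 - 84\right) 3 - 12 = \frac{3}{2} \left(- \frac{1}{6}\right) \left(-87\right) 3 - 12 = \frac{87}{4} \cdot 3 - 12 = \frac{261}{4} - 12 = \frac{213}{4}$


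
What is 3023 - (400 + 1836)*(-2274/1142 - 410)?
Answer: 527738425/571 ≈ 9.2424e+5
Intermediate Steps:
3023 - (400 + 1836)*(-2274/1142 - 410) = 3023 - 2236*(-2274*1/1142 - 410) = 3023 - 2236*(-1137/571 - 410) = 3023 - 2236*(-235247)/571 = 3023 - 1*(-526012292/571) = 3023 + 526012292/571 = 527738425/571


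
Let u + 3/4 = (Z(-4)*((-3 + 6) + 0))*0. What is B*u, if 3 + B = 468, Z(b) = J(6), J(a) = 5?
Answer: -1395/4 ≈ -348.75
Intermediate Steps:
Z(b) = 5
B = 465 (B = -3 + 468 = 465)
u = -¾ (u = -¾ + (5*((-3 + 6) + 0))*0 = -¾ + (5*(3 + 0))*0 = -¾ + (5*3)*0 = -¾ + 15*0 = -¾ + 0 = -¾ ≈ -0.75000)
B*u = 465*(-¾) = -1395/4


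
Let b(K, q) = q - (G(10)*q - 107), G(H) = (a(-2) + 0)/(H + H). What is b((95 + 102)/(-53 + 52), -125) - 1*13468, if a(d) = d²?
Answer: -13461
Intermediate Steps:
G(H) = 2/H (G(H) = ((-2)² + 0)/(H + H) = (4 + 0)/((2*H)) = 4*(1/(2*H)) = 2/H)
b(K, q) = 107 + 4*q/5 (b(K, q) = q - ((2/10)*q - 107) = q - ((2*(⅒))*q - 107) = q - (q/5 - 107) = q - (-107 + q/5) = q + (107 - q/5) = 107 + 4*q/5)
b((95 + 102)/(-53 + 52), -125) - 1*13468 = (107 + (⅘)*(-125)) - 1*13468 = (107 - 100) - 13468 = 7 - 13468 = -13461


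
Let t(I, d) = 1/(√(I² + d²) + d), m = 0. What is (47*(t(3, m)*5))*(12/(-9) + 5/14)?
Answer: -9635/126 ≈ -76.468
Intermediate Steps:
t(I, d) = 1/(d + √(I² + d²))
(47*(t(3, m)*5))*(12/(-9) + 5/14) = (47*(5/(0 + √(3² + 0²))))*(12/(-9) + 5/14) = (47*(5/(0 + √(9 + 0))))*(12*(-⅑) + 5*(1/14)) = (47*(5/(0 + √9)))*(-4/3 + 5/14) = (47*(5/(0 + 3)))*(-41/42) = (47*(5/3))*(-41/42) = (235/3)*(-41/42) = -9635/126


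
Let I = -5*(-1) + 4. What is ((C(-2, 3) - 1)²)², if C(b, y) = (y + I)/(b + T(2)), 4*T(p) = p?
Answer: 6561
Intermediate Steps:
I = 9 (I = 5 + 4 = 9)
T(p) = p/4
C(b, y) = (9 + y)/(½ + b) (C(b, y) = (y + 9)/(b + (¼)*2) = (9 + y)/(b + ½) = (9 + y)/(½ + b))
((C(-2, 3) - 1)²)² = ((2*(9 + 3)/(1 + 2*(-2)) - 1)²)² = ((2*12/(1 - 4) - 1)²)² = ((2*12/(-3) - 1)²)² = ((2*(-⅓)*12 - 1)²)² = ((-8 - 1)²)² = ((-9)²)² = 81² = 6561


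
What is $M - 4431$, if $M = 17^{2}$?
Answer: $-4142$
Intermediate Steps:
$M = 289$
$M - 4431 = 289 - 4431 = -4142$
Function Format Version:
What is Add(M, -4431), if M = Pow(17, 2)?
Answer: -4142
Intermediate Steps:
M = 289
Add(M, -4431) = Add(289, -4431) = -4142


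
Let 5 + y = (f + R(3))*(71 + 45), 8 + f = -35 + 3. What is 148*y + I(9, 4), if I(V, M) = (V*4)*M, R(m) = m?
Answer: -635812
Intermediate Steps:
f = -40 (f = -8 + (-35 + 3) = -8 - 32 = -40)
I(V, M) = 4*M*V (I(V, M) = (4*V)*M = 4*M*V)
y = -4297 (y = -5 + (-40 + 3)*(71 + 45) = -5 - 37*116 = -5 - 4292 = -4297)
148*y + I(9, 4) = 148*(-4297) + 4*4*9 = -635956 + 144 = -635812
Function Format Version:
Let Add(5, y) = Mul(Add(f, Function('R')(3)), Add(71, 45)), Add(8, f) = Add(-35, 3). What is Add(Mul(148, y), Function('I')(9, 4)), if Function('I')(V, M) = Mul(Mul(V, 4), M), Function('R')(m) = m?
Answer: -635812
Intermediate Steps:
f = -40 (f = Add(-8, Add(-35, 3)) = Add(-8, -32) = -40)
Function('I')(V, M) = Mul(4, M, V) (Function('I')(V, M) = Mul(Mul(4, V), M) = Mul(4, M, V))
y = -4297 (y = Add(-5, Mul(Add(-40, 3), Add(71, 45))) = Add(-5, Mul(-37, 116)) = Add(-5, -4292) = -4297)
Add(Mul(148, y), Function('I')(9, 4)) = Add(Mul(148, -4297), Mul(4, 4, 9)) = Add(-635956, 144) = -635812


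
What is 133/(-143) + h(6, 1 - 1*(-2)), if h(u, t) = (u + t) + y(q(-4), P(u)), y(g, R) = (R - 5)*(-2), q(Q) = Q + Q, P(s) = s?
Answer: 868/143 ≈ 6.0699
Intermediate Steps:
q(Q) = 2*Q
y(g, R) = 10 - 2*R (y(g, R) = (-5 + R)*(-2) = 10 - 2*R)
h(u, t) = 10 + t - u (h(u, t) = (u + t) + (10 - 2*u) = (t + u) + (10 - 2*u) = 10 + t - u)
133/(-143) + h(6, 1 - 1*(-2)) = 133/(-143) + (10 + (1 - 1*(-2)) - 1*6) = -1/143*133 + (10 + (1 + 2) - 6) = -133/143 + (10 + 3 - 6) = -133/143 + 7 = 868/143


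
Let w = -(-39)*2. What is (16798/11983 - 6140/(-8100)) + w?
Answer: 389024941/4853115 ≈ 80.160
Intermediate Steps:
w = 78 (w = -1*(-78) = 78)
(16798/11983 - 6140/(-8100)) + w = (16798/11983 - 6140/(-8100)) + 78 = (16798*(1/11983) - 6140*(-1/8100)) + 78 = (16798/11983 + 307/405) + 78 = 10481971/4853115 + 78 = 389024941/4853115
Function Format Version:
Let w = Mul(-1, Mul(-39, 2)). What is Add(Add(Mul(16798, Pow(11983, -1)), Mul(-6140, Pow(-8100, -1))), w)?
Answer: Rational(389024941, 4853115) ≈ 80.160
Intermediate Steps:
w = 78 (w = Mul(-1, -78) = 78)
Add(Add(Mul(16798, Pow(11983, -1)), Mul(-6140, Pow(-8100, -1))), w) = Add(Add(Mul(16798, Pow(11983, -1)), Mul(-6140, Pow(-8100, -1))), 78) = Add(Add(Mul(16798, Rational(1, 11983)), Mul(-6140, Rational(-1, 8100))), 78) = Add(Add(Rational(16798, 11983), Rational(307, 405)), 78) = Add(Rational(10481971, 4853115), 78) = Rational(389024941, 4853115)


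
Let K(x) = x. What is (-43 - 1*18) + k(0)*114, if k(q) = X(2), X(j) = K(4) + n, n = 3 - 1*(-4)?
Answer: 1193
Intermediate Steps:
n = 7 (n = 3 + 4 = 7)
X(j) = 11 (X(j) = 4 + 7 = 11)
k(q) = 11
(-43 - 1*18) + k(0)*114 = (-43 - 1*18) + 11*114 = (-43 - 18) + 1254 = -61 + 1254 = 1193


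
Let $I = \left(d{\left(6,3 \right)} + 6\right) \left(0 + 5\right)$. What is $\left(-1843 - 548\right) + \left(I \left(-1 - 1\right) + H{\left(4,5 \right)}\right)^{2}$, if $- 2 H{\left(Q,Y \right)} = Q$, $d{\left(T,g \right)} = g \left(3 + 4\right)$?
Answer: $71593$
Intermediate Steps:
$d{\left(T,g \right)} = 7 g$ ($d{\left(T,g \right)} = g 7 = 7 g$)
$H{\left(Q,Y \right)} = - \frac{Q}{2}$
$I = 135$ ($I = \left(7 \cdot 3 + 6\right) \left(0 + 5\right) = \left(21 + 6\right) 5 = 27 \cdot 5 = 135$)
$\left(-1843 - 548\right) + \left(I \left(-1 - 1\right) + H{\left(4,5 \right)}\right)^{2} = \left(-1843 - 548\right) + \left(135 \left(-1 - 1\right) - 2\right)^{2} = -2391 + \left(135 \left(-2\right) - 2\right)^{2} = -2391 + \left(-270 - 2\right)^{2} = -2391 + \left(-272\right)^{2} = -2391 + 73984 = 71593$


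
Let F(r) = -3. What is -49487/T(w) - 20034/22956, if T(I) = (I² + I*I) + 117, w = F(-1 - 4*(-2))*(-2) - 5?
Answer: -11160859/26782 ≈ -416.73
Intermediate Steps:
w = 1 (w = -3*(-2) - 5 = 6 - 5 = 1)
T(I) = 117 + 2*I² (T(I) = (I² + I²) + 117 = 2*I² + 117 = 117 + 2*I²)
-49487/T(w) - 20034/22956 = -49487/(117 + 2*1²) - 20034/22956 = -49487/(117 + 2*1) - 20034*1/22956 = -49487/(117 + 2) - 3339/3826 = -49487/119 - 3339/3826 = -49487*1/119 - 3339/3826 = -2911/7 - 3339/3826 = -11160859/26782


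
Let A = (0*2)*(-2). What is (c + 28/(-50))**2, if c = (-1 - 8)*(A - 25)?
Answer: 31483321/625 ≈ 50373.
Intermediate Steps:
A = 0 (A = 0*(-2) = 0)
c = 225 (c = (-1 - 8)*(0 - 25) = -9*(-25) = 225)
(c + 28/(-50))**2 = (225 + 28/(-50))**2 = (225 + 28*(-1/50))**2 = (225 - 14/25)**2 = (5611/25)**2 = 31483321/625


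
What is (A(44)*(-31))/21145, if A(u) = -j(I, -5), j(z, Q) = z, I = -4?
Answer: -124/21145 ≈ -0.0058643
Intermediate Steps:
A(u) = 4 (A(u) = -1*(-4) = 4)
(A(44)*(-31))/21145 = (4*(-31))/21145 = -124*1/21145 = -124/21145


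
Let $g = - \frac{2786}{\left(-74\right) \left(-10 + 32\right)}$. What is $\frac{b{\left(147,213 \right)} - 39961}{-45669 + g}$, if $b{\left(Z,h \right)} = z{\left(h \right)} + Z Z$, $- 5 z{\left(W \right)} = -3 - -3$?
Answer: $\frac{14938528}{37173173} \approx 0.40186$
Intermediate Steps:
$z{\left(W \right)} = 0$ ($z{\left(W \right)} = - \frac{-3 - -3}{5} = - \frac{-3 + 3}{5} = \left(- \frac{1}{5}\right) 0 = 0$)
$b{\left(Z,h \right)} = Z^{2}$ ($b{\left(Z,h \right)} = 0 + Z Z = 0 + Z^{2} = Z^{2}$)
$g = \frac{1393}{814}$ ($g = - \frac{2786}{\left(-74\right) 22} = - \frac{2786}{-1628} = \left(-2786\right) \left(- \frac{1}{1628}\right) = \frac{1393}{814} \approx 1.7113$)
$\frac{b{\left(147,213 \right)} - 39961}{-45669 + g} = \frac{147^{2} - 39961}{-45669 + \frac{1393}{814}} = \frac{21609 - 39961}{- \frac{37173173}{814}} = \left(-18352\right) \left(- \frac{814}{37173173}\right) = \frac{14938528}{37173173}$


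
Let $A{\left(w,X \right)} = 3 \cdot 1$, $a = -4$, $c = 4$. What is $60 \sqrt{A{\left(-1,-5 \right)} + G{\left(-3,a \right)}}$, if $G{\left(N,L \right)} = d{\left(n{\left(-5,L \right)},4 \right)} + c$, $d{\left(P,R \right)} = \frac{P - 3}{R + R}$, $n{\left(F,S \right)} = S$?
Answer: $105 \sqrt{2} \approx 148.49$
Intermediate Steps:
$d{\left(P,R \right)} = \frac{-3 + P}{2 R}$
$G{\left(N,L \right)} = \frac{29}{8} + \frac{L}{8}$ ($G{\left(N,L \right)} = \frac{-3 + L}{2 \cdot 4} + 4 = \frac{1}{2} \cdot \frac{1}{4} \left(-3 + L\right) + 4 = \left(- \frac{3}{8} + \frac{L}{8}\right) + 4 = \frac{29}{8} + \frac{L}{8}$)
$A{\left(w,X \right)} = 3$
$60 \sqrt{A{\left(-1,-5 \right)} + G{\left(-3,a \right)}} = 60 \sqrt{3 + \left(\frac{29}{8} + \frac{1}{8} \left(-4\right)\right)} = 60 \sqrt{3 + \left(\frac{29}{8} - \frac{1}{2}\right)} = 60 \sqrt{3 + \frac{25}{8}} = 60 \sqrt{\frac{49}{8}} = 60 \frac{7 \sqrt{2}}{4} = 105 \sqrt{2}$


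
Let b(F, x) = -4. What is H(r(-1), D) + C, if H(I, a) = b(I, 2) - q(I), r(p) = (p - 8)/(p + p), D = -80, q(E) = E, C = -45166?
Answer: -90349/2 ≈ -45175.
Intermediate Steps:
r(p) = (-8 + p)/(2*p) (r(p) = (-8 + p)/((2*p)) = (-8 + p)*(1/(2*p)) = (-8 + p)/(2*p))
H(I, a) = -4 - I
H(r(-1), D) + C = (-4 - (-8 - 1)/(2*(-1))) - 45166 = (-4 - (-1)*(-9)/2) - 45166 = (-4 - 1*9/2) - 45166 = (-4 - 9/2) - 45166 = -17/2 - 45166 = -90349/2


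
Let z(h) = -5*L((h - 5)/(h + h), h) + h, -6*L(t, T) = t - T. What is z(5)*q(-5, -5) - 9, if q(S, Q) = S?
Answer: -79/6 ≈ -13.167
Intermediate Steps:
L(t, T) = -t/6 + T/6 (L(t, T) = -(t - T)/6 = -t/6 + T/6)
z(h) = h/6 + 5*(-5 + h)/(12*h) (z(h) = -5*(-(h - 5)/(6*(h + h)) + h/6) + h = -5*(-(-5 + h)/(6*(2*h)) + h/6) + h = -5*(-(-5 + h)*1/(2*h)/6 + h/6) + h = -5*(-(-5 + h)/(12*h) + h/6) + h = -5*(h/6 - (-5 + h)/(12*h)) + h = (-5*h/6 + 5*(-5 + h)/(12*h)) + h = h/6 + 5*(-5 + h)/(12*h))
z(5)*q(-5, -5) - 9 = (5/12 - 25/12/5 + (⅙)*5)*(-5) - 9 = (5/12 - 25/12*⅕ + ⅚)*(-5) - 9 = (5/12 - 5/12 + ⅚)*(-5) - 9 = (⅚)*(-5) - 9 = -25/6 - 9 = -79/6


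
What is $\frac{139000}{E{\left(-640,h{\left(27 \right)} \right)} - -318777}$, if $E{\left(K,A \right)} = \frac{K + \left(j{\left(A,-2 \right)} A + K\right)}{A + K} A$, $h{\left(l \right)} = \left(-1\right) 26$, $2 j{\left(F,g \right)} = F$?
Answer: $\frac{3085800}{7076033} \approx 0.43609$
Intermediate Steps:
$j{\left(F,g \right)} = \frac{F}{2}$
$h{\left(l \right)} = -26$
$E{\left(K,A \right)} = \frac{A \left(\frac{A^{2}}{2} + 2 K\right)}{A + K}$ ($E{\left(K,A \right)} = \frac{K + \left(\frac{A}{2} A + K\right)}{A + K} A = \frac{K + \left(\frac{A^{2}}{2} + K\right)}{A + K} A = \frac{K + \left(K + \frac{A^{2}}{2}\right)}{A + K} A = \frac{\frac{A^{2}}{2} + 2 K}{A + K} A = \frac{A \left(\frac{A^{2}}{2} + 2 K\right)}{A + K}$)
$\frac{139000}{E{\left(-640,h{\left(27 \right)} \right)} - -318777} = \frac{139000}{\frac{1}{2} \left(-26\right) \frac{1}{-26 - 640} \left(\left(-26\right)^{2} + 4 \left(-640\right)\right) - -318777} = \frac{139000}{\frac{1}{2} \left(-26\right) \frac{1}{-666} \left(676 - 2560\right) + 318777} = \frac{139000}{\frac{1}{2} \left(-26\right) \left(- \frac{1}{666}\right) \left(-1884\right) + 318777} = \frac{139000}{- \frac{4082}{111} + 318777} = \frac{139000}{\frac{35380165}{111}} = 139000 \cdot \frac{111}{35380165} = \frac{3085800}{7076033}$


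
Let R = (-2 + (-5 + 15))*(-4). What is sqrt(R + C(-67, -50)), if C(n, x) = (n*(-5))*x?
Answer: I*sqrt(16782) ≈ 129.55*I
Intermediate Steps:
C(n, x) = -5*n*x (C(n, x) = (-5*n)*x = -5*n*x)
R = -32 (R = (-2 + 10)*(-4) = 8*(-4) = -32)
sqrt(R + C(-67, -50)) = sqrt(-32 - 5*(-67)*(-50)) = sqrt(-32 - 16750) = sqrt(-16782) = I*sqrt(16782)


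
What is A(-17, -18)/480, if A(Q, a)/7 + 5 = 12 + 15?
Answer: 77/240 ≈ 0.32083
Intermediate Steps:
A(Q, a) = 154 (A(Q, a) = -35 + 7*(12 + 15) = -35 + 7*27 = -35 + 189 = 154)
A(-17, -18)/480 = 154/480 = 154*(1/480) = 77/240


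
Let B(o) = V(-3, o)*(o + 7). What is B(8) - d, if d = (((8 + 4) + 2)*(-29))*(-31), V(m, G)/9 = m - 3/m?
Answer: -12856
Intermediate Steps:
V(m, G) = -27/m + 9*m (V(m, G) = 9*(m - 3/m) = -27/m + 9*m)
B(o) = -126 - 18*o (B(o) = (-27/(-3) + 9*(-3))*(o + 7) = (-27*(-⅓) - 27)*(7 + o) = (9 - 27)*(7 + o) = -18*(7 + o) = -126 - 18*o)
d = 12586 (d = ((12 + 2)*(-29))*(-31) = (14*(-29))*(-31) = -406*(-31) = 12586)
B(8) - d = (-126 - 18*8) - 1*12586 = (-126 - 144) - 12586 = -270 - 12586 = -12856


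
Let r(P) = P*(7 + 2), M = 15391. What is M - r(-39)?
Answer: 15742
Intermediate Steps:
r(P) = 9*P (r(P) = P*9 = 9*P)
M - r(-39) = 15391 - 9*(-39) = 15391 - 1*(-351) = 15391 + 351 = 15742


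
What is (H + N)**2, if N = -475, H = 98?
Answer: 142129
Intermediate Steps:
(H + N)**2 = (98 - 475)**2 = (-377)**2 = 142129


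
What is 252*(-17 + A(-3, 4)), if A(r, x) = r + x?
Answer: -4032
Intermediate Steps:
252*(-17 + A(-3, 4)) = 252*(-17 + (-3 + 4)) = 252*(-17 + 1) = 252*(-16) = -4032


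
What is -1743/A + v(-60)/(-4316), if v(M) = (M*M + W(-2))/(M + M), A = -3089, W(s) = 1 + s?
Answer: 913851871/1599854880 ≈ 0.57121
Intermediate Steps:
v(M) = (-1 + M²)/(2*M) (v(M) = (M*M + (1 - 2))/(M + M) = (M² - 1)/((2*M)) = (-1 + M²)*(1/(2*M)) = (-1 + M²)/(2*M))
-1743/A + v(-60)/(-4316) = -1743/(-3089) + ((½)*(-1 + (-60)²)/(-60))/(-4316) = -1743*(-1/3089) + ((½)*(-1/60)*(-1 + 3600))*(-1/4316) = 1743/3089 + ((½)*(-1/60)*3599)*(-1/4316) = 1743/3089 - 3599/120*(-1/4316) = 1743/3089 + 3599/517920 = 913851871/1599854880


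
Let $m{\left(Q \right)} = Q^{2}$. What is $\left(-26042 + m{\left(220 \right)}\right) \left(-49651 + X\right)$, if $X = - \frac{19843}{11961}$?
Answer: $- \frac{13278314560532}{11961} \approx -1.1101 \cdot 10^{9}$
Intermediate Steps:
$X = - \frac{19843}{11961}$ ($X = \left(-19843\right) \frac{1}{11961} = - \frac{19843}{11961} \approx -1.659$)
$\left(-26042 + m{\left(220 \right)}\right) \left(-49651 + X\right) = \left(-26042 + 220^{2}\right) \left(-49651 - \frac{19843}{11961}\right) = \left(-26042 + 48400\right) \left(- \frac{593895454}{11961}\right) = 22358 \left(- \frac{593895454}{11961}\right) = - \frac{13278314560532}{11961}$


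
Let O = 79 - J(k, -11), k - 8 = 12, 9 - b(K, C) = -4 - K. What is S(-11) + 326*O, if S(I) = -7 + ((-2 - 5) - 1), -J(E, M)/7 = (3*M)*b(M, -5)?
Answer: -124873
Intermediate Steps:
b(K, C) = 13 + K (b(K, C) = 9 - (-4 - K) = 9 + (4 + K) = 13 + K)
k = 20 (k = 8 + 12 = 20)
J(E, M) = -21*M*(13 + M) (J(E, M) = -7*3*M*(13 + M) = -21*M*(13 + M))
S(I) = -15 (S(I) = -7 + (-7 - 1) = -7 - 8 = -15)
O = -383 (O = 79 - (-21)*(-11)*(13 - 11) = 79 - (-21)*(-11)*2 = 79 - 1*462 = 79 - 462 = -383)
S(-11) + 326*O = -15 + 326*(-383) = -15 - 124858 = -124873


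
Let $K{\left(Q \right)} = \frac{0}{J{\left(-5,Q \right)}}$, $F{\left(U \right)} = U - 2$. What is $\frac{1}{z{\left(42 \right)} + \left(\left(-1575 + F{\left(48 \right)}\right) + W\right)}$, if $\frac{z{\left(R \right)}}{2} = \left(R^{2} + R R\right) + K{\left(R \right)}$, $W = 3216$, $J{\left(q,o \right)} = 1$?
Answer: $\frac{1}{8743} \approx 0.00011438$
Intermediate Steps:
$F{\left(U \right)} = -2 + U$ ($F{\left(U \right)} = U - 2 = -2 + U$)
$K{\left(Q \right)} = 0$ ($K{\left(Q \right)} = \frac{0}{1} = 0 \cdot 1 = 0$)
$z{\left(R \right)} = 4 R^{2}$ ($z{\left(R \right)} = 2 \left(\left(R^{2} + R R\right) + 0\right) = 2 \left(\left(R^{2} + R^{2}\right) + 0\right) = 2 \left(2 R^{2} + 0\right) = 2 \cdot 2 R^{2} = 4 R^{2}$)
$\frac{1}{z{\left(42 \right)} + \left(\left(-1575 + F{\left(48 \right)}\right) + W\right)} = \frac{1}{4 \cdot 42^{2} + \left(\left(-1575 + \left(-2 + 48\right)\right) + 3216\right)} = \frac{1}{4 \cdot 1764 + \left(\left(-1575 + 46\right) + 3216\right)} = \frac{1}{7056 + \left(-1529 + 3216\right)} = \frac{1}{7056 + 1687} = \frac{1}{8743}$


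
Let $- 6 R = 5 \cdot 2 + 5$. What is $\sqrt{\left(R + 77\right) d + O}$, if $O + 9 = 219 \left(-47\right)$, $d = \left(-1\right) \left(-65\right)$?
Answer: $\frac{i \sqrt{21838}}{2} \approx 73.888 i$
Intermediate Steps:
$d = 65$
$O = -10302$ ($O = -9 + 219 \left(-47\right) = -9 - 10293 = -10302$)
$R = - \frac{5}{2}$ ($R = - \frac{5 \cdot 2 + 5}{6} = - \frac{10 + 5}{6} = \left(- \frac{1}{6}\right) 15 = - \frac{5}{2} \approx -2.5$)
$\sqrt{\left(R + 77\right) d + O} = \sqrt{\left(- \frac{5}{2} + 77\right) 65 - 10302} = \sqrt{\frac{149}{2} \cdot 65 - 10302} = \sqrt{\frac{9685}{2} - 10302} = \sqrt{- \frac{10919}{2}} = \frac{i \sqrt{21838}}{2}$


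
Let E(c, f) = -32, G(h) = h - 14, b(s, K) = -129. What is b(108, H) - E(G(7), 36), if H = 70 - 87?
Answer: -97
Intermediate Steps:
H = -17
G(h) = -14 + h
b(108, H) - E(G(7), 36) = -129 - 1*(-32) = -129 + 32 = -97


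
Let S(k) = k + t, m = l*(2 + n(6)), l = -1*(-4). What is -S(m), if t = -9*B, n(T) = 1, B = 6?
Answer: 42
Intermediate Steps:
l = 4
m = 12 (m = 4*(2 + 1) = 4*3 = 12)
t = -54 (t = -9*6 = -54)
S(k) = -54 + k (S(k) = k - 54 = -54 + k)
-S(m) = -(-54 + 12) = -1*(-42) = 42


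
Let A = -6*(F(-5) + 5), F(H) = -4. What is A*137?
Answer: -822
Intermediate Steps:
A = -6 (A = -6*(-4 + 5) = -6*1 = -6)
A*137 = -6*137 = -822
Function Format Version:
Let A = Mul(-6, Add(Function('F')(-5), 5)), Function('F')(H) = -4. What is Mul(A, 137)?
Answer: -822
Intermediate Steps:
A = -6 (A = Mul(-6, Add(-4, 5)) = Mul(-6, 1) = -6)
Mul(A, 137) = Mul(-6, 137) = -822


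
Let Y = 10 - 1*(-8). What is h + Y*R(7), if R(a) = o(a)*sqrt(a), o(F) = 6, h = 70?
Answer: 70 + 108*sqrt(7) ≈ 355.74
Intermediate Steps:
Y = 18 (Y = 10 + 8 = 18)
R(a) = 6*sqrt(a)
h + Y*R(7) = 70 + 18*(6*sqrt(7)) = 70 + 108*sqrt(7)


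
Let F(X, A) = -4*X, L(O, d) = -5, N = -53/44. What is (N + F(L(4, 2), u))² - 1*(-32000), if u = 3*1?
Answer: 62635929/1936 ≈ 32353.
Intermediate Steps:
N = -53/44 (N = -53*1/44 = -53/44 ≈ -1.2045)
u = 3
F(X, A) = -4*X
(N + F(L(4, 2), u))² - 1*(-32000) = (-53/44 - 4*(-5))² - 1*(-32000) = (-53/44 + 20)² + 32000 = (827/44)² + 32000 = 683929/1936 + 32000 = 62635929/1936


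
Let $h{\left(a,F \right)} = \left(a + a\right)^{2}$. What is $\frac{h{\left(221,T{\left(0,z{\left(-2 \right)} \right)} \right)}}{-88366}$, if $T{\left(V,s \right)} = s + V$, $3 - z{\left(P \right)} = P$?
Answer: $- \frac{5746}{2599} \approx -2.2108$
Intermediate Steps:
$z{\left(P \right)} = 3 - P$
$T{\left(V,s \right)} = V + s$
$h{\left(a,F \right)} = 4 a^{2}$ ($h{\left(a,F \right)} = \left(2 a\right)^{2} = 4 a^{2}$)
$\frac{h{\left(221,T{\left(0,z{\left(-2 \right)} \right)} \right)}}{-88366} = \frac{4 \cdot 221^{2}}{-88366} = 4 \cdot 48841 \left(- \frac{1}{88366}\right) = 195364 \left(- \frac{1}{88366}\right) = - \frac{5746}{2599}$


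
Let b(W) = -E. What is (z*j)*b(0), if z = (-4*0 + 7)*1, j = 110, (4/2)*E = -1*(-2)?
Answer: -770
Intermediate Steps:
E = 1 (E = (-1*(-2))/2 = (½)*2 = 1)
b(W) = -1 (b(W) = -1*1 = -1)
z = 7 (z = (0 + 7)*1 = 7*1 = 7)
(z*j)*b(0) = (7*110)*(-1) = 770*(-1) = -770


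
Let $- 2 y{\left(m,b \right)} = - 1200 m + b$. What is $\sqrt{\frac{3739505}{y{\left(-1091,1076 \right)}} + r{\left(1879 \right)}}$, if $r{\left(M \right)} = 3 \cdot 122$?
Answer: $\frac{\sqrt{1278011823334}}{59558} \approx 18.981$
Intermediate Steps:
$y{\left(m,b \right)} = 600 m - \frac{b}{2}$ ($y{\left(m,b \right)} = - \frac{- 1200 m + b}{2} = - \frac{b - 1200 m}{2} = 600 m - \frac{b}{2}$)
$r{\left(M \right)} = 366$
$\sqrt{\frac{3739505}{y{\left(-1091,1076 \right)}} + r{\left(1879 \right)}} = \sqrt{\frac{3739505}{600 \left(-1091\right) - 538} + 366} = \sqrt{\frac{3739505}{-654600 - 538} + 366} = \sqrt{\frac{3739505}{-655138} + 366} = \sqrt{3739505 \left(- \frac{1}{655138}\right) + 366} = \sqrt{- \frac{339955}{59558} + 366} = \sqrt{\frac{21458273}{59558}} = \frac{\sqrt{1278011823334}}{59558}$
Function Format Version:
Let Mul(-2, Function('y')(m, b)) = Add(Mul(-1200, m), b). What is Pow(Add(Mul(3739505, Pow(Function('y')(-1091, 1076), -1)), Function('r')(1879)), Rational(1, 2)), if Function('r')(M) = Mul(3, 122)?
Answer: Mul(Rational(1, 59558), Pow(1278011823334, Rational(1, 2))) ≈ 18.981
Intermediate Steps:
Function('y')(m, b) = Add(Mul(600, m), Mul(Rational(-1, 2), b)) (Function('y')(m, b) = Mul(Rational(-1, 2), Add(Mul(-1200, m), b)) = Mul(Rational(-1, 2), Add(b, Mul(-1200, m))) = Add(Mul(600, m), Mul(Rational(-1, 2), b)))
Function('r')(M) = 366
Pow(Add(Mul(3739505, Pow(Function('y')(-1091, 1076), -1)), Function('r')(1879)), Rational(1, 2)) = Pow(Add(Mul(3739505, Pow(Add(Mul(600, -1091), Mul(Rational(-1, 2), 1076)), -1)), 366), Rational(1, 2)) = Pow(Add(Mul(3739505, Pow(Add(-654600, -538), -1)), 366), Rational(1, 2)) = Pow(Add(Mul(3739505, Pow(-655138, -1)), 366), Rational(1, 2)) = Pow(Add(Mul(3739505, Rational(-1, 655138)), 366), Rational(1, 2)) = Pow(Add(Rational(-339955, 59558), 366), Rational(1, 2)) = Pow(Rational(21458273, 59558), Rational(1, 2)) = Mul(Rational(1, 59558), Pow(1278011823334, Rational(1, 2)))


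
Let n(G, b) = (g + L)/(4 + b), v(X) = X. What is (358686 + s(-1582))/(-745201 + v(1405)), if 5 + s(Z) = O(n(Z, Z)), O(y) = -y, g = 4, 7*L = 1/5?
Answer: -6603317257/13693284360 ≈ -0.48223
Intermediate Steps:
L = 1/35 (L = (1/5)/7 = (1*(⅕))/7 = (⅐)*(⅕) = 1/35 ≈ 0.028571)
n(G, b) = 141/(35*(4 + b)) (n(G, b) = (4 + 1/35)/(4 + b) = 141/(35*(4 + b)))
s(Z) = -5 - 141/(35*(4 + Z))
(358686 + s(-1582))/(-745201 + v(1405)) = (358686 + (-841 - 175*(-1582))/(35*(4 - 1582)))/(-745201 + 1405) = (358686 + (1/35)*(-841 + 276850)/(-1578))/(-743796) = (358686 + (1/35)*(-1/1578)*276009)*(-1/743796) = (358686 - 92003/18410)*(-1/743796) = (6603317257/18410)*(-1/743796) = -6603317257/13693284360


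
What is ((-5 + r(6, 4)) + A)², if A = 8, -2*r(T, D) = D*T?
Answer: 81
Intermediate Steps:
r(T, D) = -D*T/2
((-5 + r(6, 4)) + A)² = ((-5 - ½*4*6) + 8)² = ((-5 - 12) + 8)² = (-17 + 8)² = (-9)² = 81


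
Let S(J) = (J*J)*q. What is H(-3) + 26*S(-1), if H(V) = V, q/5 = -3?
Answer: -393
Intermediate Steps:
q = -15 (q = 5*(-3) = -15)
S(J) = -15*J² (S(J) = (J*J)*(-15) = J²*(-15) = -15*J²)
H(-3) + 26*S(-1) = -3 + 26*(-15*(-1)²) = -3 + 26*(-15*1) = -3 + 26*(-15) = -3 - 390 = -393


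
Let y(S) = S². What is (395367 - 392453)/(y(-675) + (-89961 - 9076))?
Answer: 1457/178294 ≈ 0.0081719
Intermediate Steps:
(395367 - 392453)/(y(-675) + (-89961 - 9076)) = (395367 - 392453)/((-675)² + (-89961 - 9076)) = 2914/(455625 - 99037) = 2914/356588 = 2914*(1/356588) = 1457/178294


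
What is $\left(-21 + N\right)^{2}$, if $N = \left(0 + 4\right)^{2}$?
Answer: $25$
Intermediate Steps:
$N = 16$ ($N = 4^{2} = 16$)
$\left(-21 + N\right)^{2} = \left(-21 + 16\right)^{2} = \left(-5\right)^{2} = 25$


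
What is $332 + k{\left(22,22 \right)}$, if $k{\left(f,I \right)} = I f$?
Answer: $816$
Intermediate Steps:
$332 + k{\left(22,22 \right)} = 332 + 22 \cdot 22 = 332 + 484 = 816$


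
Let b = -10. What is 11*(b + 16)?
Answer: 66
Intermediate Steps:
11*(b + 16) = 11*(-10 + 16) = 11*6 = 66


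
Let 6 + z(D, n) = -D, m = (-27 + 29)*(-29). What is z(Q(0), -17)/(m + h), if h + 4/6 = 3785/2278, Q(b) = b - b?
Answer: 41004/389573 ≈ 0.10525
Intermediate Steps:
Q(b) = 0
m = -58 (m = 2*(-29) = -58)
z(D, n) = -6 - D
h = 6799/6834 (h = -2/3 + 3785/2278 = 6799/6834 ≈ 0.99488)
z(Q(0), -17)/(m + h) = (-6 - 1*0)/(-58 + 6799/6834) = (-6 + 0)/(-389573/6834) = -6834/389573*(-6) = 41004/389573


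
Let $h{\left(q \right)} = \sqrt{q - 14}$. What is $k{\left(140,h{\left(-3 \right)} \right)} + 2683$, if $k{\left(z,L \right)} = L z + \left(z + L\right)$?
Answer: $2823 + 141 i \sqrt{17} \approx 2823.0 + 581.36 i$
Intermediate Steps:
$h{\left(q \right)} = \sqrt{-14 + q}$
$k{\left(z,L \right)} = L + z + L z$ ($k{\left(z,L \right)} = L z + \left(L + z\right) = L + z + L z$)
$k{\left(140,h{\left(-3 \right)} \right)} + 2683 = \left(\sqrt{-14 - 3} + 140 + \sqrt{-14 - 3} \cdot 140\right) + 2683 = \left(\sqrt{-17} + 140 + \sqrt{-17} \cdot 140\right) + 2683 = \left(i \sqrt{17} + 140 + i \sqrt{17} \cdot 140\right) + 2683 = \left(i \sqrt{17} + 140 + 140 i \sqrt{17}\right) + 2683 = \left(140 + 141 i \sqrt{17}\right) + 2683 = 2823 + 141 i \sqrt{17}$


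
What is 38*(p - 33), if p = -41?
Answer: -2812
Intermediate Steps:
38*(p - 33) = 38*(-41 - 33) = 38*(-74) = -2812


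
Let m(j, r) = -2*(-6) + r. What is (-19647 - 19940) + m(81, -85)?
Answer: -39660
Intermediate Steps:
m(j, r) = 12 + r
(-19647 - 19940) + m(81, -85) = (-19647 - 19940) + (12 - 85) = -39587 - 73 = -39660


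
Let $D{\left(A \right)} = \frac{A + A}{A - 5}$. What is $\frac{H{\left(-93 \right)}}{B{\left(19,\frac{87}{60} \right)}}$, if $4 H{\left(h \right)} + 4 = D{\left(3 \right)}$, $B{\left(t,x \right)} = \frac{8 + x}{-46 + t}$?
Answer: $5$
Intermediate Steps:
$D{\left(A \right)} = \frac{2 A}{-5 + A}$
$B{\left(t,x \right)} = \frac{8 + x}{-46 + t}$
$H{\left(h \right)} = - \frac{7}{4}$ ($H{\left(h \right)} = -1 + \frac{2 \cdot 3 \frac{1}{-5 + 3}}{4} = -1 + \frac{2 \cdot 3 \frac{1}{-2}}{4} = -1 + \frac{2 \cdot 3 \left(- \frac{1}{2}\right)}{4} = -1 + \frac{1}{4} \left(-3\right) = -1 - \frac{3}{4} = - \frac{7}{4}$)
$\frac{H{\left(-93 \right)}}{B{\left(19,\frac{87}{60} \right)}} = - \frac{7}{4 \frac{8 + \frac{87}{60}}{-46 + 19}} = - \frac{7}{4 \frac{8 + 87 \cdot \frac{1}{60}}{-27}} = - \frac{7}{4 \left(- \frac{8 + \frac{29}{20}}{27}\right)} = - \frac{7}{4 \left(\left(- \frac{1}{27}\right) \frac{189}{20}\right)} = - \frac{7}{4 \left(- \frac{7}{20}\right)} = \left(- \frac{7}{4}\right) \left(- \frac{20}{7}\right) = 5$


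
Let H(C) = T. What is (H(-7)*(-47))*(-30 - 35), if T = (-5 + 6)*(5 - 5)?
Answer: 0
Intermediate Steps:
T = 0 (T = 1*0 = 0)
H(C) = 0
(H(-7)*(-47))*(-30 - 35) = (0*(-47))*(-30 - 35) = 0*(-65) = 0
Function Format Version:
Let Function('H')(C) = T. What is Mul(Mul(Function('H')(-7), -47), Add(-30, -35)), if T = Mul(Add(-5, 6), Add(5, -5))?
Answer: 0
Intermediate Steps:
T = 0 (T = Mul(1, 0) = 0)
Function('H')(C) = 0
Mul(Mul(Function('H')(-7), -47), Add(-30, -35)) = Mul(Mul(0, -47), Add(-30, -35)) = Mul(0, -65) = 0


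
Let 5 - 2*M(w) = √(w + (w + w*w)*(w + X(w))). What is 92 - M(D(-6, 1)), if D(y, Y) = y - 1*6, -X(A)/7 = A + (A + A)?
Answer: 179/2 + √7917 ≈ 178.48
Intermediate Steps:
X(A) = -21*A (X(A) = -7*(A + (A + A)) = -7*(A + 2*A) = -21*A)
D(y, Y) = -6 + y (D(y, Y) = y - 6 = -6 + y)
M(w) = 5/2 - √(w - 20*w*(w + w²))/2 (M(w) = 5/2 - √(w + (w + w*w)*(w - 21*w))/2 = 5/2 - √(w + (w + w²)*(-20*w))/2 = 5/2 - √(w - 20*w*(w + w²))/2)
92 - M(D(-6, 1)) = 92 - (5/2 - 2*√3*√(-1 + 20*(-6 - 6) + 20*(-6 - 6)²)/2) = 92 - (5/2 - 2*√3*√(-1 + 20*(-12) + 20*(-12)²)/2) = 92 - (5/2 - 2*√3*√(-1 - 240 + 20*144)/2) = 92 - (5/2 - 2*√3*√(-1 - 240 + 2880)/2) = 92 - (5/2 - 2*√7917/2) = 92 - (5/2 - √7917) = 92 + (-5/2 + √7917) = 179/2 + √7917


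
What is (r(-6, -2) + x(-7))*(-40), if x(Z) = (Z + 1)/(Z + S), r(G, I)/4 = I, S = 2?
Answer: 272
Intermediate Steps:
r(G, I) = 4*I
x(Z) = (1 + Z)/(2 + Z) (x(Z) = (Z + 1)/(Z + 2) = (1 + Z)/(2 + Z))
(r(-6, -2) + x(-7))*(-40) = (4*(-2) + (1 - 7)/(2 - 7))*(-40) = (-8 - 6/(-5))*(-40) = (-8 - ⅕*(-6))*(-40) = (-8 + 6/5)*(-40) = -34/5*(-40) = 272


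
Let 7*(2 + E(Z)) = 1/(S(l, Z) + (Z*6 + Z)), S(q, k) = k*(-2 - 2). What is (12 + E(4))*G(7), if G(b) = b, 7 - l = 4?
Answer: 841/12 ≈ 70.083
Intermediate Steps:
l = 3 (l = 7 - 1*4 = 7 - 4 = 3)
S(q, k) = -4*k (S(q, k) = k*(-4) = -4*k)
E(Z) = -2 + 1/(21*Z) (E(Z) = -2 + 1/(7*(-4*Z + (Z*6 + Z))) = -2 + 1/(7*(-4*Z + (6*Z + Z))) = -2 + 1/(7*(-4*Z + 7*Z)) = -2 + 1/(7*((3*Z))) = -2 + (1/(3*Z))/7 = -2 + 1/(21*Z))
(12 + E(4))*G(7) = (12 + (-2 + (1/21)/4))*7 = (12 + (-2 + (1/21)*(¼)))*7 = (12 + (-2 + 1/84))*7 = (12 - 167/84)*7 = (841/84)*7 = 841/12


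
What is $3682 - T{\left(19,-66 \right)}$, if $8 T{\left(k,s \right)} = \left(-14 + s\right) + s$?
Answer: $\frac{14801}{4} \approx 3700.3$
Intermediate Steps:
$T{\left(k,s \right)} = - \frac{7}{4} + \frac{s}{4}$ ($T{\left(k,s \right)} = \frac{\left(-14 + s\right) + s}{8} = \frac{-14 + 2 s}{8} = - \frac{7}{4} + \frac{s}{4}$)
$3682 - T{\left(19,-66 \right)} = 3682 - \left(- \frac{7}{4} + \frac{1}{4} \left(-66\right)\right) = 3682 - \left(- \frac{7}{4} - \frac{33}{2}\right) = 3682 - - \frac{73}{4} = 3682 + \frac{73}{4} = \frac{14801}{4}$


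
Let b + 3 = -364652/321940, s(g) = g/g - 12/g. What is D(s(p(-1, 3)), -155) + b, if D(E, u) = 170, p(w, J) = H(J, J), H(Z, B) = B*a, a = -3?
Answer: 13349832/80485 ≈ 165.87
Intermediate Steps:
H(Z, B) = -3*B (H(Z, B) = B*(-3) = -3*B)
p(w, J) = -3*J
s(g) = 1 - 12/g
b = -332618/80485 (b = -3 - 364652/321940 = -3 - 364652*1/321940 = -3 - 91163/80485 = -332618/80485 ≈ -4.1327)
D(s(p(-1, 3)), -155) + b = 170 - 332618/80485 = 13349832/80485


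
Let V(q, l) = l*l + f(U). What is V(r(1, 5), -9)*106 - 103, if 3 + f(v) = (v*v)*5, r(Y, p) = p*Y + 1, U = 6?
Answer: 27245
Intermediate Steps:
r(Y, p) = 1 + Y*p (r(Y, p) = Y*p + 1 = 1 + Y*p)
f(v) = -3 + 5*v² (f(v) = -3 + (v*v)*5 = -3 + v²*5 = -3 + 5*v²)
V(q, l) = 177 + l² (V(q, l) = l*l + (-3 + 5*6²) = l² + (-3 + 5*36) = l² + (-3 + 180) = l² + 177 = 177 + l²)
V(r(1, 5), -9)*106 - 103 = (177 + (-9)²)*106 - 103 = (177 + 81)*106 - 103 = 258*106 - 103 = 27348 - 103 = 27245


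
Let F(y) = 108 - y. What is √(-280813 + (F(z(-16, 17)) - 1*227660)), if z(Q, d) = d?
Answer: I*√508382 ≈ 713.01*I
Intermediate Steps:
√(-280813 + (F(z(-16, 17)) - 1*227660)) = √(-280813 + ((108 - 1*17) - 1*227660)) = √(-280813 + ((108 - 17) - 227660)) = √(-280813 + (91 - 227660)) = √(-280813 - 227569) = √(-508382) = I*√508382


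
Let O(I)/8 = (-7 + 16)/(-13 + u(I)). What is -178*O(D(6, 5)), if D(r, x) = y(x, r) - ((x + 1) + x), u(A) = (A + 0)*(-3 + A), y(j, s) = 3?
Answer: -4272/25 ≈ -170.88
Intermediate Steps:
u(A) = A*(-3 + A)
D(r, x) = 2 - 2*x (D(r, x) = 3 - ((x + 1) + x) = 3 - ((1 + x) + x) = 3 - (1 + 2*x) = 3 + (-1 - 2*x) = 2 - 2*x)
O(I) = 72/(-13 + I*(-3 + I)) (O(I) = 8*((-7 + 16)/(-13 + I*(-3 + I))) = 8*(9/(-13 + I*(-3 + I))) = 72/(-13 + I*(-3 + I)))
-178*O(D(6, 5)) = -12816/(-13 + (2 - 2*5)*(-3 + (2 - 2*5))) = -12816/(-13 + (2 - 10)*(-3 + (2 - 10))) = -12816/(-13 - 8*(-3 - 8)) = -12816/(-13 - 8*(-11)) = -12816/(-13 + 88) = -12816/75 = -178*24/25 = -4272/25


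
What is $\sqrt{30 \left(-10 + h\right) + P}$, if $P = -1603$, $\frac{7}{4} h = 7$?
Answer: $i \sqrt{1783} \approx 42.226 i$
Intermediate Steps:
$h = 4$ ($h = \frac{4}{7} \cdot 7 = 4$)
$\sqrt{30 \left(-10 + h\right) + P} = \sqrt{30 \left(-10 + 4\right) - 1603} = \sqrt{30 \left(-6\right) - 1603} = \sqrt{-180 - 1603} = \sqrt{-1783} = i \sqrt{1783}$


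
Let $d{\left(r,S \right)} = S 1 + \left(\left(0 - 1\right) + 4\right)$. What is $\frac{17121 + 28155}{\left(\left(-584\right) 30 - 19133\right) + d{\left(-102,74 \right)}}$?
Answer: $- \frac{3773}{3048} \approx -1.2379$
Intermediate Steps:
$d{\left(r,S \right)} = 3 + S$ ($d{\left(r,S \right)} = S + \left(-1 + 4\right) = S + 3 = 3 + S$)
$\frac{17121 + 28155}{\left(\left(-584\right) 30 - 19133\right) + d{\left(-102,74 \right)}} = \frac{17121 + 28155}{\left(\left(-584\right) 30 - 19133\right) + \left(3 + 74\right)} = \frac{45276}{\left(-17520 - 19133\right) + 77} = \frac{45276}{-36653 + 77} = \frac{45276}{-36576} = 45276 \left(- \frac{1}{36576}\right) = - \frac{3773}{3048}$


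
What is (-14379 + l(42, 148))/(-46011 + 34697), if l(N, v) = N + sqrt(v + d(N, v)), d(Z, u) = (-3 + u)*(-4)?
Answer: 14337/11314 - 6*I*sqrt(3)/5657 ≈ 1.2672 - 0.0018371*I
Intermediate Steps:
d(Z, u) = 12 - 4*u
l(N, v) = N + sqrt(12 - 3*v) (l(N, v) = N + sqrt(v + (12 - 4*v)) = N + sqrt(12 - 3*v))
(-14379 + l(42, 148))/(-46011 + 34697) = (-14379 + (42 + sqrt(12 - 3*148)))/(-46011 + 34697) = (-14379 + (42 + sqrt(12 - 444)))/(-11314) = (-14379 + (42 + sqrt(-432)))*(-1/11314) = (-14379 + (42 + 12*I*sqrt(3)))*(-1/11314) = (-14337 + 12*I*sqrt(3))*(-1/11314) = 14337/11314 - 6*I*sqrt(3)/5657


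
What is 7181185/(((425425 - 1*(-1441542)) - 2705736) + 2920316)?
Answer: 7181185/2081547 ≈ 3.4499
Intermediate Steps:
7181185/(((425425 - 1*(-1441542)) - 2705736) + 2920316) = 7181185/(((425425 + 1441542) - 2705736) + 2920316) = 7181185/((1866967 - 2705736) + 2920316) = 7181185/(-838769 + 2920316) = 7181185/2081547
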